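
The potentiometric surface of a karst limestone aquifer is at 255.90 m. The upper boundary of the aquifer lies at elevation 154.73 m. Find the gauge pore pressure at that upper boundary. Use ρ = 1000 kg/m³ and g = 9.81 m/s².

Pressure head at the aquifer top: ψ = h − z = 255.90 − 154.73 = 101.17 m.
P = ρgψ = 1000 × 9.81 × 101.17 = 992478 Pa ≈ 992 kPa.

P ≈ 992 kPa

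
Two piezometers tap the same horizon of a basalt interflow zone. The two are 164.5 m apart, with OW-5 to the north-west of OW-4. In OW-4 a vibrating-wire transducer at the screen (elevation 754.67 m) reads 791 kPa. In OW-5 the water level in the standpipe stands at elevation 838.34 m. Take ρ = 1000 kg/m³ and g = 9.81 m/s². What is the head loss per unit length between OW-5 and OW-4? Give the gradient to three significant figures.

Pressure head at OW-4: ψ = P/(ρg) = 791×1000 / (1000 × 9.81) = 80.63 m.
Total head at OW-4: h = z + ψ = 754.67 + 80.63 = 835.30 m.
Total head at OW-5: h = 838.34 m (water level in the piezometer is the total head).
Head difference: h(OW-4) − h(OW-5) = 835.30 − 838.34 = -3.04 m.
Hydraulic gradient: i = |Δh| / L = 3.04 / 164.5 = 0.0185.

i ≈ 0.0185 m/m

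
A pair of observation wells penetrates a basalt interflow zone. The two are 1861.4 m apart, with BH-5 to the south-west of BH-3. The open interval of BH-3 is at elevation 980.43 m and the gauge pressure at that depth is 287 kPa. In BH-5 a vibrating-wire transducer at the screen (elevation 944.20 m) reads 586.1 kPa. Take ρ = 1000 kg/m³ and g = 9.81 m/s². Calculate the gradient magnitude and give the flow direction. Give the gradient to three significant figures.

Pressure head at BH-3: ψ = P/(ρg) = 287×1000 / (1000 × 9.81) = 29.26 m.
Total head at BH-3: h = z + ψ = 980.43 + 29.26 = 1009.69 m.
Pressure head at BH-5: ψ = P/(ρg) = 586.1×1000 / (1000 × 9.81) = 59.75 m.
Total head at BH-5: h = z + ψ = 944.20 + 59.75 = 1003.95 m.
Head difference: h(BH-3) − h(BH-5) = 1009.69 − 1003.95 = 5.74 m.
Hydraulic gradient: i = |Δh| / L = 5.74 / 1861.4 = 0.00308.
Flow is from higher to lower head: from BH-3 toward BH-5, i.e. toward the south-west.

i ≈ 0.00308; groundwater flows toward the south-west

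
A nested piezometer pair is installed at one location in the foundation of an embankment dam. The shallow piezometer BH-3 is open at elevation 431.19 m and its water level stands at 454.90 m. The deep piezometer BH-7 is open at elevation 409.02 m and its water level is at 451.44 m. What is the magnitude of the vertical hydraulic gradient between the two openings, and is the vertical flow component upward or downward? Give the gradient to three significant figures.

|i_v| ≈ 0.156; vertical flow is downward

Total head at BH-3: h = 454.90 m (water level in the standpipe).
Total head at BH-7: h = 451.44 m.
Δh = h(BH-3) − h(BH-7) = 454.90 − 451.44 = 3.46 m.
Vertical separation Δz = 431.19 − 409.02 = 22.17 m.
|i_v| = |Δh| / Δz = 3.46 / 22.17 = 0.156.
Head is higher in the shallow piezometer, so vertical flow is downward (recharge condition).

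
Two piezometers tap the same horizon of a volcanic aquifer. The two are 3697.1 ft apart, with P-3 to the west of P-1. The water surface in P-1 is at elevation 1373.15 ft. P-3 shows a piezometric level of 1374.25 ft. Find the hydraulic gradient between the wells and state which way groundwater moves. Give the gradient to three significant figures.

Total head at P-1: h = 1373.15 ft (water level in the piezometer is the total head).
Total head at P-3: h = 1374.25 ft (water level in the piezometer is the total head).
Head difference: h(P-1) − h(P-3) = 1373.15 − 1374.25 = -1.10 ft.
Hydraulic gradient: i = |Δh| / L = 1.10 / 3697.1 = 0.000298.
Flow is from higher to lower head: from P-3 toward P-1, i.e. toward the east.

i ≈ 0.000298; groundwater flows toward the east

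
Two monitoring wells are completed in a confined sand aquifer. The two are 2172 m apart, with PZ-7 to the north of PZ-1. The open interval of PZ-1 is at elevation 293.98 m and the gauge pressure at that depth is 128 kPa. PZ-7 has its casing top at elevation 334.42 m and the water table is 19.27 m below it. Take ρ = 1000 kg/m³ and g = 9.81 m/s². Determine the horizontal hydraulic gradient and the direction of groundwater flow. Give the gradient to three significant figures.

i ≈ 0.00374; groundwater flows toward the south

Pressure head at PZ-1: ψ = P/(ρg) = 128×1000 / (1000 × 9.81) = 13.05 m.
Total head at PZ-1: h = z + ψ = 293.98 + 13.05 = 307.03 m.
Total head at PZ-7: h = 334.42 − 19.27 = 315.15 m.
Head difference: h(PZ-1) − h(PZ-7) = 307.03 − 315.15 = -8.12 m.
Hydraulic gradient: i = |Δh| / L = 8.12 / 2172 = 0.00374.
Flow is from higher to lower head: from PZ-7 toward PZ-1, i.e. toward the south.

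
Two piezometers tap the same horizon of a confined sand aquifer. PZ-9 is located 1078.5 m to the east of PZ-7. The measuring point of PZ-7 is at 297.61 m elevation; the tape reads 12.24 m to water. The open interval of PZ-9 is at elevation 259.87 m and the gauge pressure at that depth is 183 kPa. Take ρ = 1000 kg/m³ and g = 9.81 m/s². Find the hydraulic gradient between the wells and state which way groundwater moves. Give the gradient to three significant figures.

i ≈ 0.00635; groundwater flows toward the east

Total head at PZ-7: h = 297.61 − 12.24 = 285.37 m.
Pressure head at PZ-9: ψ = P/(ρg) = 183×1000 / (1000 × 9.81) = 18.65 m.
Total head at PZ-9: h = z + ψ = 259.87 + 18.65 = 278.52 m.
Head difference: h(PZ-7) − h(PZ-9) = 285.37 − 278.52 = 6.85 m.
Hydraulic gradient: i = |Δh| / L = 6.85 / 1078.5 = 0.00635.
Flow is from higher to lower head: from PZ-7 toward PZ-9, i.e. toward the east.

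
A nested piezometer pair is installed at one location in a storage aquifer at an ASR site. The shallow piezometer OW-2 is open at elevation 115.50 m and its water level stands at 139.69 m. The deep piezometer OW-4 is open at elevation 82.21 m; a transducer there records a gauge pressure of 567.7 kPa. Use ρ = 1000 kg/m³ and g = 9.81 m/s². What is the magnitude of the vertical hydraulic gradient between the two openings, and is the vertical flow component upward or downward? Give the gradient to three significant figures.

Total head at OW-2: h = 139.69 m (water level in the standpipe).
Pressure head at OW-4: ψ = P/(ρg) = 567.7×1000 / (1000 × 9.81) = 57.87 m.
Total head at OW-4: h = z + ψ = 82.21 + 57.87 = 140.08 m.
Δh = h(OW-2) − h(OW-4) = 139.69 − 140.08 = -0.39 m.
Vertical separation Δz = 115.50 − 82.21 = 33.29 m.
|i_v| = |Δh| / Δz = 0.39 / 33.29 = 0.0117.
Head is higher in the deep piezometer, so vertical flow is upward (discharge condition).

|i_v| ≈ 0.0117; vertical flow is upward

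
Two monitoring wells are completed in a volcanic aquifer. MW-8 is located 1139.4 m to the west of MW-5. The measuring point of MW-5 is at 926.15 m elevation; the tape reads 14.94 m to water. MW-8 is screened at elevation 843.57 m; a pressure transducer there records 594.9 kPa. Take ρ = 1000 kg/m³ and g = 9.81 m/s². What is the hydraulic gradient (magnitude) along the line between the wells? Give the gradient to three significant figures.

Total head at MW-5: h = 926.15 − 14.94 = 911.21 m.
Pressure head at MW-8: ψ = P/(ρg) = 594.9×1000 / (1000 × 9.81) = 60.64 m.
Total head at MW-8: h = z + ψ = 843.57 + 60.64 = 904.21 m.
Head difference: h(MW-5) − h(MW-8) = 911.21 − 904.21 = 7.00 m.
Hydraulic gradient: i = |Δh| / L = 7.00 / 1139.4 = 0.00614.

i ≈ 0.00614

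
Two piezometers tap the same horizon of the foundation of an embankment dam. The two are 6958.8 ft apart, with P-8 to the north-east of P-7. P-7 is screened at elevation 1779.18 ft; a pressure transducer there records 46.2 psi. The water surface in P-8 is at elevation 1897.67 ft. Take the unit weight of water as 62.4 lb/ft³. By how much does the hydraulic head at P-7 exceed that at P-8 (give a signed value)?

Δh ≈ -11.87 ft

Pressure head at P-7: ψ = 144·P/γ = 144 × 46.2 / 62.4 = 106.62 ft.
Total head at P-7: h = z + ψ = 1779.18 + 106.62 = 1885.80 ft.
Total head at P-8: h = 1897.67 ft (water level in the piezometer is the total head).
Head difference: h(P-7) − h(P-8) = 1885.80 − 1897.67 = -11.87 ft.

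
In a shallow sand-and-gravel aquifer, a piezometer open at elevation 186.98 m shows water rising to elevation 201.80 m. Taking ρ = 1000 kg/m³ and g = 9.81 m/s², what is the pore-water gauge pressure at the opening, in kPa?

Pressure head ψ = h − z = 201.80 − 186.98 = 14.82 m.
P = ρgψ = 1000 × 9.81 × 14.82 = 145384 Pa ≈ 145 kPa.

P ≈ 145 kPa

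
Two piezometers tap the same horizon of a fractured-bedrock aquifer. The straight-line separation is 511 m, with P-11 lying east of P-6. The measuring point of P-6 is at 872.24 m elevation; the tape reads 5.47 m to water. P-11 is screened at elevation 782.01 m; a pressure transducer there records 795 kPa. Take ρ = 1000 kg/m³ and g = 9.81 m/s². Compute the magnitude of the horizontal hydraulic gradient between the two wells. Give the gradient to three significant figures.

i ≈ 0.00728

Total head at P-6: h = 872.24 − 5.47 = 866.77 m.
Pressure head at P-11: ψ = P/(ρg) = 795×1000 / (1000 × 9.81) = 81.04 m.
Total head at P-11: h = z + ψ = 782.01 + 81.04 = 863.05 m.
Head difference: h(P-6) − h(P-11) = 866.77 − 863.05 = 3.72 m.
Hydraulic gradient: i = |Δh| / L = 3.72 / 511 = 0.00728.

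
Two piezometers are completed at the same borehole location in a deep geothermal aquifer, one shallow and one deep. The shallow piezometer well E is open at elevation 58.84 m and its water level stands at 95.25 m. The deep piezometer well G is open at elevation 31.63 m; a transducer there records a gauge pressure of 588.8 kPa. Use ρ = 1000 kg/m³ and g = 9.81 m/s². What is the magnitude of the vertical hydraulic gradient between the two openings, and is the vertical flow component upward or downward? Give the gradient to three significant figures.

|i_v| ≈ 0.132; vertical flow is downward

Total head at well E: h = 95.25 m (water level in the standpipe).
Pressure head at well G: ψ = P/(ρg) = 588.8×1000 / (1000 × 9.81) = 60.02 m.
Total head at well G: h = z + ψ = 31.63 + 60.02 = 91.65 m.
Δh = h(well E) − h(well G) = 95.25 − 91.65 = 3.60 m.
Vertical separation Δz = 58.84 − 31.63 = 27.21 m.
|i_v| = |Δh| / Δz = 3.60 / 27.21 = 0.132.
Head is higher in the shallow piezometer, so vertical flow is downward (recharge condition).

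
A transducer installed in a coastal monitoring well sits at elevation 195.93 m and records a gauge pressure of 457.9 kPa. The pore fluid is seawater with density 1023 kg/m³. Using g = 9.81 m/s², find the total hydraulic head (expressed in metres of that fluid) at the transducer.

ψ = P/(ρg) = 457.9×1000 / (1023 × 9.81) = 45.63 m.
h = z + ψ = 195.93 + 45.63 = 241.56 m.

h ≈ 241.56 m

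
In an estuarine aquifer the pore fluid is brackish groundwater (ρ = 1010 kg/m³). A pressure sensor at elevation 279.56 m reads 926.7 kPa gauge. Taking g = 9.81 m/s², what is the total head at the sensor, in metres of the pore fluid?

h ≈ 373.09 m

ψ = P/(ρg) = 926.7×1000 / (1010 × 9.81) = 93.53 m.
h = z + ψ = 279.56 + 93.53 = 373.09 m.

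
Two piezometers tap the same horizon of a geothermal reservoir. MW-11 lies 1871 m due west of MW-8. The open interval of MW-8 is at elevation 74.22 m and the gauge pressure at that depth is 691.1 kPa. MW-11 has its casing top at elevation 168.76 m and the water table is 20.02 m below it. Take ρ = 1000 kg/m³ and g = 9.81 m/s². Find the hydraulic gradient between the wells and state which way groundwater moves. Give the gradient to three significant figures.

i ≈ 0.00218; groundwater flows toward the east

Pressure head at MW-8: ψ = P/(ρg) = 691.1×1000 / (1000 × 9.81) = 70.45 m.
Total head at MW-8: h = z + ψ = 74.22 + 70.45 = 144.67 m.
Total head at MW-11: h = 168.76 − 20.02 = 148.74 m.
Head difference: h(MW-8) − h(MW-11) = 144.67 − 148.74 = -4.07 m.
Hydraulic gradient: i = |Δh| / L = 4.07 / 1871 = 0.00218.
Flow is from higher to lower head: from MW-11 toward MW-8, i.e. toward the east.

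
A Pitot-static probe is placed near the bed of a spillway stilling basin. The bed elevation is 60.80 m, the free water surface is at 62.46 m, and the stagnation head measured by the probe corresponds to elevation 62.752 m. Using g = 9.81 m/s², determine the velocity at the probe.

Near the bed, under hydrostatic conditions, the piezometric head (z + ψ) equals the free-surface elevation, 62.46 m.
Velocity head = total − piezometric = 62.752 − 62.46 = 0.292 m.
v = √(2g·h_v) = √(2 × 9.81 × 0.292) = 2.39 m/s.

v ≈ 2.39 m/s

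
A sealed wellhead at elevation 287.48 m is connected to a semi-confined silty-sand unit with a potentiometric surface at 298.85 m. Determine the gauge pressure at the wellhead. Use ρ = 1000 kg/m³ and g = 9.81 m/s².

P ≈ 112 kPa

Head above the cap: Δh = 298.85 − 287.48 = 11.37 m.
P = ρgΔh = 1000 × 9.81 × 11.37 = 111540 Pa ≈ 112 kPa.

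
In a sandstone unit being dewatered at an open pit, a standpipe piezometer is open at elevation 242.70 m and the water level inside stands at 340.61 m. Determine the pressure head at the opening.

ψ ≈ 97.91 m

Total head h = 340.61 m (the water-surface elevation in the piezometer).
Pressure head ψ = h − z = 340.61 − 242.70 = 97.91 m.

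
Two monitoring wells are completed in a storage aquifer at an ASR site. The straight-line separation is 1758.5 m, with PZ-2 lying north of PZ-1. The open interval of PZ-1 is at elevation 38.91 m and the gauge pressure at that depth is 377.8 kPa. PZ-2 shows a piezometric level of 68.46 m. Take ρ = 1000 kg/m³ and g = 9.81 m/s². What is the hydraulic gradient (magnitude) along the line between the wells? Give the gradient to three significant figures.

Pressure head at PZ-1: ψ = P/(ρg) = 377.8×1000 / (1000 × 9.81) = 38.51 m.
Total head at PZ-1: h = z + ψ = 38.91 + 38.51 = 77.42 m.
Total head at PZ-2: h = 68.46 m (water level in the piezometer is the total head).
Head difference: h(PZ-1) − h(PZ-2) = 77.42 − 68.46 = 8.96 m.
Hydraulic gradient: i = |Δh| / L = 8.96 / 1758.5 = 0.00510.

i ≈ 0.00510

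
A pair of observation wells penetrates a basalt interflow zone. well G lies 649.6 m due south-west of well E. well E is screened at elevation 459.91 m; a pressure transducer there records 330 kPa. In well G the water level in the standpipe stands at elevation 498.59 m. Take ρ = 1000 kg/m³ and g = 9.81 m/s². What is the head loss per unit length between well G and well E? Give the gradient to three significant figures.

Pressure head at well E: ψ = P/(ρg) = 330×1000 / (1000 × 9.81) = 33.64 m.
Total head at well E: h = z + ψ = 459.91 + 33.64 = 493.55 m.
Total head at well G: h = 498.59 m (water level in the piezometer is the total head).
Head difference: h(well E) − h(well G) = 493.55 − 498.59 = -5.04 m.
Hydraulic gradient: i = |Δh| / L = 5.04 / 649.6 = 0.00776.

i ≈ 0.00776 m/m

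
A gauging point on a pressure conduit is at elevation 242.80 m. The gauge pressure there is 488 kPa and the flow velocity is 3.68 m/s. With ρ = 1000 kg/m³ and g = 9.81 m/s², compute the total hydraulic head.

Pressure head ψ = P/(ρg) = 488×1000 / (1000 × 9.81) = 49.75 m.
Velocity head = v²/(2g) = 3.68² / (2 × 9.81) = 0.690 m.
h = z + ψ + v²/(2g) = 242.80 + 49.75 + 0.690 = 293.24 m.

h ≈ 293.24 m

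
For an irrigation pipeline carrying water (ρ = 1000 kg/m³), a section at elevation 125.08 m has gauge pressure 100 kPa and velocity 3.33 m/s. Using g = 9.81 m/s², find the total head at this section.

Pressure head ψ = P/(ρg) = 100×1000 / (1000 × 9.81) = 10.19 m.
Velocity head = v²/(2g) = 3.33² / (2 × 9.81) = 0.565 m.
h = z + ψ + v²/(2g) = 125.08 + 10.19 + 0.565 = 135.84 m.

h ≈ 135.84 m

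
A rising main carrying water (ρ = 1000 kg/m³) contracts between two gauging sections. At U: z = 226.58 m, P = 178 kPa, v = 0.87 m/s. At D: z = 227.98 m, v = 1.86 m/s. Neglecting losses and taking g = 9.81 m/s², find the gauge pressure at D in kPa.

Pressure head at U: ψ₁ = P₁/(ρg) = 178×1000 / (1000 × 9.81) = 18.14 m.
Velocity heads: v₁²/2g = 0.87²/19.62 = 0.039 m; v₂²/2g = 1.86²/19.62 = 0.176 m.
Total head H = z₁ + ψ₁ + v₁²/2g = 226.58 + 18.14 + 0.039 = 244.76 m.
ψ₂ = H − z₂ − v₂²/2g = 244.76 − 227.98 − 0.176 = 16.60 m.
P₂ = ρgψ₂ = 1000 × 9.81 × 16.60 ≈ 163 kPa.

P₂ ≈ 163 kPa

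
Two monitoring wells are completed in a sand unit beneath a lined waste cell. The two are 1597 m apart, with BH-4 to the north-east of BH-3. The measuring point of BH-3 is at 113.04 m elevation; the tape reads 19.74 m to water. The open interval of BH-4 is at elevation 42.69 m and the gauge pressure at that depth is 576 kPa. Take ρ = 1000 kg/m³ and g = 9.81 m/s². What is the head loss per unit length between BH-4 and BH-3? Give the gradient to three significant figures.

Total head at BH-3: h = 113.04 − 19.74 = 93.30 m.
Pressure head at BH-4: ψ = P/(ρg) = 576×1000 / (1000 × 9.81) = 58.72 m.
Total head at BH-4: h = z + ψ = 42.69 + 58.72 = 101.41 m.
Head difference: h(BH-3) − h(BH-4) = 93.30 − 101.41 = -8.11 m.
Hydraulic gradient: i = |Δh| / L = 8.11 / 1597 = 0.00508.

i ≈ 0.00508 m/m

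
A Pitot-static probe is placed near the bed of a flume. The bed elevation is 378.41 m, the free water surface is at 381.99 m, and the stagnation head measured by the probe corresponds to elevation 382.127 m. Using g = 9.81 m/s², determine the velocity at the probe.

v ≈ 1.64 m/s

Near the bed, under hydrostatic conditions, the piezometric head (z + ψ) equals the free-surface elevation, 381.99 m.
Velocity head = total − piezometric = 382.127 − 381.99 = 0.137 m.
v = √(2g·h_v) = √(2 × 9.81 × 0.137) = 1.64 m/s.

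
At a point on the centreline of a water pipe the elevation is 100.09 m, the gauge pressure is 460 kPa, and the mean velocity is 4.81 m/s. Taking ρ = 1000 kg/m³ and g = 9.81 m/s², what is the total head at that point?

Pressure head ψ = P/(ρg) = 460×1000 / (1000 × 9.81) = 46.89 m.
Velocity head = v²/(2g) = 4.81² / (2 × 9.81) = 1.179 m.
h = z + ψ + v²/(2g) = 100.09 + 46.89 + 1.179 = 148.16 m.

h ≈ 148.16 m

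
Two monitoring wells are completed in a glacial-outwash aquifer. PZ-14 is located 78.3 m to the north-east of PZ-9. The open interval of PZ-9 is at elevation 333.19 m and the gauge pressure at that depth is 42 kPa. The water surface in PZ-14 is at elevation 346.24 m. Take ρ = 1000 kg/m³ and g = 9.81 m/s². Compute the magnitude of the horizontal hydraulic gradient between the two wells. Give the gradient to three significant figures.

i ≈ 0.112

Pressure head at PZ-9: ψ = P/(ρg) = 42×1000 / (1000 × 9.81) = 4.28 m.
Total head at PZ-9: h = z + ψ = 333.19 + 4.28 = 337.47 m.
Total head at PZ-14: h = 346.24 m (water level in the piezometer is the total head).
Head difference: h(PZ-9) − h(PZ-14) = 337.47 − 346.24 = -8.77 m.
Hydraulic gradient: i = |Δh| / L = 8.77 / 78.3 = 0.112.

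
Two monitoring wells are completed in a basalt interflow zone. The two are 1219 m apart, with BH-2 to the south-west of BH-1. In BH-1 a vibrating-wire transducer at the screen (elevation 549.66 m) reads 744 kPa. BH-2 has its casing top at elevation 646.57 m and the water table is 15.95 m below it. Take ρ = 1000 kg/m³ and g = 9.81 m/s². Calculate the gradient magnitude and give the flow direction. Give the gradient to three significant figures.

Pressure head at BH-1: ψ = P/(ρg) = 744×1000 / (1000 × 9.81) = 75.84 m.
Total head at BH-1: h = z + ψ = 549.66 + 75.84 = 625.50 m.
Total head at BH-2: h = 646.57 − 15.95 = 630.62 m.
Head difference: h(BH-1) − h(BH-2) = 625.50 − 630.62 = -5.12 m.
Hydraulic gradient: i = |Δh| / L = 5.12 / 1219 = 0.00420.
Flow is from higher to lower head: from BH-2 toward BH-1, i.e. toward the north-east.

i ≈ 0.00420; groundwater flows toward the north-east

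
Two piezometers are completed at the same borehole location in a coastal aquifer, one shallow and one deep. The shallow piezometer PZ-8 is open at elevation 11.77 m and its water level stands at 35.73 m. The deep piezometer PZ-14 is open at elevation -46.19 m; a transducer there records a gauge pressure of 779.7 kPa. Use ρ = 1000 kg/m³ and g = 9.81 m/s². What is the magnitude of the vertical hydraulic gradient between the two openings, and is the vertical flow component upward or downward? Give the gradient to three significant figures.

Total head at PZ-8: h = 35.73 m (water level in the standpipe).
Pressure head at PZ-14: ψ = P/(ρg) = 779.7×1000 / (1000 × 9.81) = 79.48 m.
Total head at PZ-14: h = z + ψ = -46.19 + 79.48 = 33.29 m.
Δh = h(PZ-8) − h(PZ-14) = 35.73 − 33.29 = 2.44 m.
Vertical separation Δz = 11.77 − (-46.19) = 57.96 m.
|i_v| = |Δh| / Δz = 2.44 / 57.96 = 0.0421.
Head is higher in the shallow piezometer, so vertical flow is downward (recharge condition).

|i_v| ≈ 0.0421; vertical flow is downward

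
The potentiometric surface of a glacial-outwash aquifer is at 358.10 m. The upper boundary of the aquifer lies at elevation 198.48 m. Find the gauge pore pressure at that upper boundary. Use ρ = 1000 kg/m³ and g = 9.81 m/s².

Pressure head at the aquifer top: ψ = h − z = 358.10 − 198.48 = 159.62 m.
P = ρgψ = 1000 × 9.81 × 159.62 = 1565872 Pa ≈ 1570 kPa.

P ≈ 1570 kPa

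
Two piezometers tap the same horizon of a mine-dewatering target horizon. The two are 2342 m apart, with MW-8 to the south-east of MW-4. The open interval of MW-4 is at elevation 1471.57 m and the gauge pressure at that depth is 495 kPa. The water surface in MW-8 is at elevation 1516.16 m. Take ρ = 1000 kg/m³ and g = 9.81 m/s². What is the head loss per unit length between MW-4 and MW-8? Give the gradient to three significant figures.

Pressure head at MW-4: ψ = P/(ρg) = 495×1000 / (1000 × 9.81) = 50.46 m.
Total head at MW-4: h = z + ψ = 1471.57 + 50.46 = 1522.03 m.
Total head at MW-8: h = 1516.16 m (water level in the piezometer is the total head).
Head difference: h(MW-4) − h(MW-8) = 1522.03 − 1516.16 = 5.87 m.
Hydraulic gradient: i = |Δh| / L = 5.87 / 2342 = 0.00251.

i ≈ 0.00251 m/m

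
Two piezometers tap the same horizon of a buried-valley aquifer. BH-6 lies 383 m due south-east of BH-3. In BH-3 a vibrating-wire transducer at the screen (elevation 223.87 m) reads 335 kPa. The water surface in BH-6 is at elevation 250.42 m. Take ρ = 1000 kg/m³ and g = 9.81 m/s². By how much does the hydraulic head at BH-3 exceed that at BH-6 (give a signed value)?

Pressure head at BH-3: ψ = P/(ρg) = 335×1000 / (1000 × 9.81) = 34.15 m.
Total head at BH-3: h = z + ψ = 223.87 + 34.15 = 258.02 m.
Total head at BH-6: h = 250.42 m (water level in the piezometer is the total head).
Head difference: h(BH-3) − h(BH-6) = 258.02 − 250.42 = 7.60 m.

Δh ≈ 7.60 m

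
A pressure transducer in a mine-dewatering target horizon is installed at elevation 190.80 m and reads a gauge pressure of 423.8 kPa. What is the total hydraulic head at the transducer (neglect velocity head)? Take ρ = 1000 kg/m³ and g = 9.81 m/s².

h ≈ 234.00 m

ψ = P/(ρg) = 423.8×1000 / (1000 × 9.81) = 43.20 m.
h = z + ψ = 190.80 + 43.20 = 234.00 m.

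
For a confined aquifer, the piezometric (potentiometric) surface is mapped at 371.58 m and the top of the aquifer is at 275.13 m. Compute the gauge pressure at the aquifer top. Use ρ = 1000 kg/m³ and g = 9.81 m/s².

P ≈ 946 kPa

Pressure head at the aquifer top: ψ = h − z = 371.58 − 275.13 = 96.45 m.
P = ρgψ = 1000 × 9.81 × 96.45 = 946174 Pa ≈ 946 kPa.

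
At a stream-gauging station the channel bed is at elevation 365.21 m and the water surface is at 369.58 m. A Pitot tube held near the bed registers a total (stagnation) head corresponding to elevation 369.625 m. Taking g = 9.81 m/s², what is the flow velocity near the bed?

v ≈ 0.940 m/s

Near the bed, under hydrostatic conditions, the piezometric head (z + ψ) equals the free-surface elevation, 369.58 m.
Velocity head = total − piezometric = 369.625 − 369.58 = 0.045 m.
v = √(2g·h_v) = √(2 × 9.81 × 0.045) = 0.940 m/s.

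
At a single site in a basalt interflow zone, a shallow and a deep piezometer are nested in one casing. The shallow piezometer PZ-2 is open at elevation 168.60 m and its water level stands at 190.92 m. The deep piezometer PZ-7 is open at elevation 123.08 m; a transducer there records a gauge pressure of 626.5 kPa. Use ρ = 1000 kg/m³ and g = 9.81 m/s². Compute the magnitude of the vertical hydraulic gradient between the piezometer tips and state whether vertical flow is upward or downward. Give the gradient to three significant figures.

Total head at PZ-2: h = 190.92 m (water level in the standpipe).
Pressure head at PZ-7: ψ = P/(ρg) = 626.5×1000 / (1000 × 9.81) = 63.86 m.
Total head at PZ-7: h = z + ψ = 123.08 + 63.86 = 186.94 m.
Δh = h(PZ-2) − h(PZ-7) = 190.92 − 186.94 = 3.98 m.
Vertical separation Δz = 168.60 − 123.08 = 45.52 m.
|i_v| = |Δh| / Δz = 3.98 / 45.52 = 0.0874.
Head is higher in the shallow piezometer, so vertical flow is downward (recharge condition).

|i_v| ≈ 0.0874; vertical flow is downward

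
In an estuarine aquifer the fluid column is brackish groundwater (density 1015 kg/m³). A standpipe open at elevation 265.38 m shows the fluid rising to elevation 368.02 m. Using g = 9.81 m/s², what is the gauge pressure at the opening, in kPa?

P ≈ 1020 kPa

Pressure head ψ = h − z = 368.02 − 265.38 = 102.64 m.
P = ρgψ = 1015 × 9.81 × 102.64 = 1022002 Pa ≈ 1020 kPa.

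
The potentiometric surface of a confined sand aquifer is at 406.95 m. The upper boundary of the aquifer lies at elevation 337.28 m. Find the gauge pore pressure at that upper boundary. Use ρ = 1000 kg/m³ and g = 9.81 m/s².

Pressure head at the aquifer top: ψ = h − z = 406.95 − 337.28 = 69.67 m.
P = ρgψ = 1000 × 9.81 × 69.67 = 683463 Pa ≈ 683 kPa.

P ≈ 683 kPa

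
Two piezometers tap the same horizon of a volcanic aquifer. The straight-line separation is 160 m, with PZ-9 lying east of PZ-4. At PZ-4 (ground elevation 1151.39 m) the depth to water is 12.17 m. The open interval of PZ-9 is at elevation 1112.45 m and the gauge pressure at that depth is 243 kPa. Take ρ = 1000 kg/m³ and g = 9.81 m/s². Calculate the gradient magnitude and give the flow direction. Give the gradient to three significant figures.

Total head at PZ-4: h = 1151.39 − 12.17 = 1139.22 m.
Pressure head at PZ-9: ψ = P/(ρg) = 243×1000 / (1000 × 9.81) = 24.77 m.
Total head at PZ-9: h = z + ψ = 1112.45 + 24.77 = 1137.22 m.
Head difference: h(PZ-4) − h(PZ-9) = 1139.22 − 1137.22 = 2.00 m.
Hydraulic gradient: i = |Δh| / L = 2.00 / 160 = 0.0125.
Flow is from higher to lower head: from PZ-4 toward PZ-9, i.e. toward the east.

i ≈ 0.0125; groundwater flows toward the east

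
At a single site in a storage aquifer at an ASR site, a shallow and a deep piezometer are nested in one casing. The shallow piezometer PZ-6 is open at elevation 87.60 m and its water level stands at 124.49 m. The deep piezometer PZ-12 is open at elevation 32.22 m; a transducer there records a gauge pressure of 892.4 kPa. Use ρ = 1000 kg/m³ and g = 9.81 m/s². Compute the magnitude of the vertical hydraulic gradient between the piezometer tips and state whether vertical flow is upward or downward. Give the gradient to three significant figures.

Total head at PZ-6: h = 124.49 m (water level in the standpipe).
Pressure head at PZ-12: ψ = P/(ρg) = 892.4×1000 / (1000 × 9.81) = 90.97 m.
Total head at PZ-12: h = z + ψ = 32.22 + 90.97 = 123.19 m.
Δh = h(PZ-6) − h(PZ-12) = 124.49 − 123.19 = 1.30 m.
Vertical separation Δz = 87.60 − 32.22 = 55.38 m.
|i_v| = |Δh| / Δz = 1.30 / 55.38 = 0.0235.
Head is higher in the shallow piezometer, so vertical flow is downward (recharge condition).

|i_v| ≈ 0.0235; vertical flow is downward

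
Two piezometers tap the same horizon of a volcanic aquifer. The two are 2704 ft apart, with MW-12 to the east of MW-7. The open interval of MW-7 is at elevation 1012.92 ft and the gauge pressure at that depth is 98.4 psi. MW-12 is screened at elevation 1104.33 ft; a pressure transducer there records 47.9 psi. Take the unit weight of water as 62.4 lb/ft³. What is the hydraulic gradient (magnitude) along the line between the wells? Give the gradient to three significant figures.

i ≈ 0.00929

Pressure head at MW-7: ψ = 144·P/γ = 144 × 98.4 / 62.4 = 227.08 ft.
Total head at MW-7: h = z + ψ = 1012.92 + 227.08 = 1240.00 ft.
Pressure head at MW-12: ψ = 144·P/γ = 144 × 47.9 / 62.4 = 110.54 ft.
Total head at MW-12: h = z + ψ = 1104.33 + 110.54 = 1214.87 ft.
Head difference: h(MW-7) − h(MW-12) = 1240.00 − 1214.87 = 25.13 ft.
Hydraulic gradient: i = |Δh| / L = 25.13 / 2704 = 0.00929.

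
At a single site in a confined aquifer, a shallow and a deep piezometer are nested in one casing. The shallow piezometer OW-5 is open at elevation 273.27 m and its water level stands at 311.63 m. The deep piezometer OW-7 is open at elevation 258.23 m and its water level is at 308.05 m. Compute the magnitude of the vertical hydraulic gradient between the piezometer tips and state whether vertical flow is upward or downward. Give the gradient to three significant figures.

Total head at OW-5: h = 311.63 m (water level in the standpipe).
Total head at OW-7: h = 308.05 m.
Δh = h(OW-5) − h(OW-7) = 311.63 − 308.05 = 3.58 m.
Vertical separation Δz = 273.27 − 258.23 = 15.04 m.
|i_v| = |Δh| / Δz = 3.58 / 15.04 = 0.238.
Head is higher in the shallow piezometer, so vertical flow is downward (recharge condition).

|i_v| ≈ 0.238; vertical flow is downward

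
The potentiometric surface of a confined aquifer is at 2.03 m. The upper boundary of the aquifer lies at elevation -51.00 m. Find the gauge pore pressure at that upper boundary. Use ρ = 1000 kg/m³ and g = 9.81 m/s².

Pressure head at the aquifer top: ψ = h − z = 2.03 − (-51.00) = 53.03 m.
P = ρgψ = 1000 × 9.81 × 53.03 = 520224 Pa ≈ 520 kPa.

P ≈ 520 kPa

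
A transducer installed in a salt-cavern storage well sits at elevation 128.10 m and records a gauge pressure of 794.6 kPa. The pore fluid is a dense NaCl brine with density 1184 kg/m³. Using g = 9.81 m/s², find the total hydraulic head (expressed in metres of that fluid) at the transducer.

h ≈ 196.51 m

ψ = P/(ρg) = 794.6×1000 / (1184 × 9.81) = 68.41 m.
h = z + ψ = 128.10 + 68.41 = 196.51 m.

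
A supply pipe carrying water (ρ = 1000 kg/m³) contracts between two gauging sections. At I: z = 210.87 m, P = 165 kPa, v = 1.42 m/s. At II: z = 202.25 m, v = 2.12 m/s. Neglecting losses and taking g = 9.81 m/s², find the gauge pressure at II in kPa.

P₂ ≈ 248 kPa

Pressure head at I: ψ₁ = P₁/(ρg) = 165×1000 / (1000 × 9.81) = 16.82 m.
Velocity heads: v₁²/2g = 1.42²/19.62 = 0.103 m; v₂²/2g = 2.12²/19.62 = 0.229 m.
Total head H = z₁ + ψ₁ + v₁²/2g = 210.87 + 16.82 + 0.103 = 227.79 m.
ψ₂ = H − z₂ − v₂²/2g = 227.79 − 202.25 − 0.229 = 25.31 m.
P₂ = ρgψ₂ = 1000 × 9.81 × 25.31 ≈ 248 kPa.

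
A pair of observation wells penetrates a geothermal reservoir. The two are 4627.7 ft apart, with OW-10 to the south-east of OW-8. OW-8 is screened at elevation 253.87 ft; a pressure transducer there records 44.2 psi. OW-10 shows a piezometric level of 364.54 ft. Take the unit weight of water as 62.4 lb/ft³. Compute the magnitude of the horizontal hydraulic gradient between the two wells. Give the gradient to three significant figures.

i ≈ 0.00187

Pressure head at OW-8: ψ = 144·P/γ = 144 × 44.2 / 62.4 = 102.00 ft.
Total head at OW-8: h = z + ψ = 253.87 + 102.00 = 355.87 ft.
Total head at OW-10: h = 364.54 ft (water level in the piezometer is the total head).
Head difference: h(OW-8) − h(OW-10) = 355.87 − 364.54 = -8.67 ft.
Hydraulic gradient: i = |Δh| / L = 8.67 / 4627.7 = 0.00187.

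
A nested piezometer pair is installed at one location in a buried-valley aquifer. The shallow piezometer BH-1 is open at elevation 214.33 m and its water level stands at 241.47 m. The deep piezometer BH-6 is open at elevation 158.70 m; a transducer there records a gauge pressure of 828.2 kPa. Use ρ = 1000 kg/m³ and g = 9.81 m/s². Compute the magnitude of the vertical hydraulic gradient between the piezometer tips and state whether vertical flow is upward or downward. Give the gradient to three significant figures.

Total head at BH-1: h = 241.47 m (water level in the standpipe).
Pressure head at BH-6: ψ = P/(ρg) = 828.2×1000 / (1000 × 9.81) = 84.42 m.
Total head at BH-6: h = z + ψ = 158.70 + 84.42 = 243.12 m.
Δh = h(BH-1) − h(BH-6) = 241.47 − 243.12 = -1.65 m.
Vertical separation Δz = 214.33 − 158.70 = 55.63 m.
|i_v| = |Δh| / Δz = 1.65 / 55.63 = 0.0297.
Head is higher in the deep piezometer, so vertical flow is upward (discharge condition).

|i_v| ≈ 0.0297; vertical flow is upward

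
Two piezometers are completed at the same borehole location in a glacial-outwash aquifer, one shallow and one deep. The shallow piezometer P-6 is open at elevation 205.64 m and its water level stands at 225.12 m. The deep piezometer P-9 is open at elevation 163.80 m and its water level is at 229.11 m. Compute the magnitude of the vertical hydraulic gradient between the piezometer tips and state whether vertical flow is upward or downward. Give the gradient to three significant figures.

Total head at P-6: h = 225.12 m (water level in the standpipe).
Total head at P-9: h = 229.11 m.
Δh = h(P-6) − h(P-9) = 225.12 − 229.11 = -3.99 m.
Vertical separation Δz = 205.64 − 163.80 = 41.84 m.
|i_v| = |Δh| / Δz = 3.99 / 41.84 = 0.0954.
Head is higher in the deep piezometer, so vertical flow is upward (discharge condition).

|i_v| ≈ 0.0954; vertical flow is upward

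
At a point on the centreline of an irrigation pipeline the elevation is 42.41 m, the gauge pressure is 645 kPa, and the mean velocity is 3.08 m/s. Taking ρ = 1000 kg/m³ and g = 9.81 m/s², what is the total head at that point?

Pressure head ψ = P/(ρg) = 645×1000 / (1000 × 9.81) = 65.75 m.
Velocity head = v²/(2g) = 3.08² / (2 × 9.81) = 0.484 m.
h = z + ψ + v²/(2g) = 42.41 + 65.75 + 0.484 = 108.64 m.

h ≈ 108.64 m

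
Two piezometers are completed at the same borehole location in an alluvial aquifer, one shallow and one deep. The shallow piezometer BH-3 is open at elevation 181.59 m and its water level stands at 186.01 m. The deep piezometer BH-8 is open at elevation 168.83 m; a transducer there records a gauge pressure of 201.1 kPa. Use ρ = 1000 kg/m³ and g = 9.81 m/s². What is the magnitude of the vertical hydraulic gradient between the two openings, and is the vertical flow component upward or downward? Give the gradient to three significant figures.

Total head at BH-3: h = 186.01 m (water level in the standpipe).
Pressure head at BH-8: ψ = P/(ρg) = 201.1×1000 / (1000 × 9.81) = 20.50 m.
Total head at BH-8: h = z + ψ = 168.83 + 20.50 = 189.33 m.
Δh = h(BH-3) − h(BH-8) = 186.01 − 189.33 = -3.32 m.
Vertical separation Δz = 181.59 − 168.83 = 12.76 m.
|i_v| = |Δh| / Δz = 3.32 / 12.76 = 0.260.
Head is higher in the deep piezometer, so vertical flow is upward (discharge condition).

|i_v| ≈ 0.260; vertical flow is upward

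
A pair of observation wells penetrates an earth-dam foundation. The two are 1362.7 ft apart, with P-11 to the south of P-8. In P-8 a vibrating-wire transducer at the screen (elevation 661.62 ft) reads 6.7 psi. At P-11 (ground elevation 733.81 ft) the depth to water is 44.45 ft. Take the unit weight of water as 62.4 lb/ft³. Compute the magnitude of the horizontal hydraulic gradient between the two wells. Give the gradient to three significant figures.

Pressure head at P-8: ψ = 144·P/γ = 144 × 6.7 / 62.4 = 15.46 ft.
Total head at P-8: h = z + ψ = 661.62 + 15.46 = 677.08 ft.
Total head at P-11: h = 733.81 − 44.45 = 689.36 ft.
Head difference: h(P-8) − h(P-11) = 677.08 − 689.36 = -12.28 ft.
Hydraulic gradient: i = |Δh| / L = 12.28 / 1362.7 = 0.00901.

i ≈ 0.00901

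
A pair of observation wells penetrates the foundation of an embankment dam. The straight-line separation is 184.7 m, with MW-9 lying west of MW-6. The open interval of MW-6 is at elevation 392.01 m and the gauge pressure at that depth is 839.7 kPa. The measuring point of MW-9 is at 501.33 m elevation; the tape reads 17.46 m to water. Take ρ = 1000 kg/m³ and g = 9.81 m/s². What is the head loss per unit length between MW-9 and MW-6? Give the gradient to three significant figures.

Pressure head at MW-6: ψ = P/(ρg) = 839.7×1000 / (1000 × 9.81) = 85.60 m.
Total head at MW-6: h = z + ψ = 392.01 + 85.60 = 477.61 m.
Total head at MW-9: h = 501.33 − 17.46 = 483.87 m.
Head difference: h(MW-6) − h(MW-9) = 477.61 − 483.87 = -6.26 m.
Hydraulic gradient: i = |Δh| / L = 6.26 / 184.7 = 0.0339.

i ≈ 0.0339 m/m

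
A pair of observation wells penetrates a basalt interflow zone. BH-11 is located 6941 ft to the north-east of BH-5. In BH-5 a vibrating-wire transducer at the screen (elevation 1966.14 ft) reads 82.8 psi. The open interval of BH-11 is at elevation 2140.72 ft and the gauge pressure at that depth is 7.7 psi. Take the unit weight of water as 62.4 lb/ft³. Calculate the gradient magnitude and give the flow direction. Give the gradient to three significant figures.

Pressure head at BH-5: ψ = 144·P/γ = 144 × 82.8 / 62.4 = 191.08 ft.
Total head at BH-5: h = z + ψ = 1966.14 + 191.08 = 2157.22 ft.
Pressure head at BH-11: ψ = 144·P/γ = 144 × 7.7 / 62.4 = 17.77 ft.
Total head at BH-11: h = z + ψ = 2140.72 + 17.77 = 2158.49 ft.
Head difference: h(BH-5) − h(BH-11) = 2157.22 − 2158.49 = -1.27 ft.
Hydraulic gradient: i = |Δh| / L = 1.27 / 6941 = 0.000183.
Flow is from higher to lower head: from BH-11 toward BH-5, i.e. toward the south-west.

i ≈ 0.000183; groundwater flows toward the south-west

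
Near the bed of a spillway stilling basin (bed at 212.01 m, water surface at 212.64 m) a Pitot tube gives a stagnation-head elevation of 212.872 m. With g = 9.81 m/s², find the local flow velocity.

v ≈ 2.13 m/s

Near the bed, under hydrostatic conditions, the piezometric head (z + ψ) equals the free-surface elevation, 212.64 m.
Velocity head = total − piezometric = 212.872 − 212.64 = 0.232 m.
v = √(2g·h_v) = √(2 × 9.81 × 0.232) = 2.13 m/s.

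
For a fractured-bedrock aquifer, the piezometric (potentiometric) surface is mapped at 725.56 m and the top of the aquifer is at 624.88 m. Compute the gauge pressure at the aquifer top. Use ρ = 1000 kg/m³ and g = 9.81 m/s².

Pressure head at the aquifer top: ψ = h − z = 725.56 − 624.88 = 100.68 m.
P = ρgψ = 1000 × 9.81 × 100.68 = 987671 Pa ≈ 988 kPa.

P ≈ 988 kPa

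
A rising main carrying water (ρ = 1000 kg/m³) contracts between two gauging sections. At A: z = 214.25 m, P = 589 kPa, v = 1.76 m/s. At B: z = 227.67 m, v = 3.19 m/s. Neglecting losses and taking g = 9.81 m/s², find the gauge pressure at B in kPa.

Pressure head at A: ψ₁ = P₁/(ρg) = 589×1000 / (1000 × 9.81) = 60.04 m.
Velocity heads: v₁²/2g = 1.76²/19.62 = 0.158 m; v₂²/2g = 3.19²/19.62 = 0.519 m.
Total head H = z₁ + ψ₁ + v₁²/2g = 214.25 + 60.04 + 0.158 = 274.45 m.
ψ₂ = H − z₂ − v₂²/2g = 274.45 − 227.67 − 0.519 = 46.26 m.
P₂ = ρgψ₂ = 1000 × 9.81 × 46.26 ≈ 454 kPa.

P₂ ≈ 454 kPa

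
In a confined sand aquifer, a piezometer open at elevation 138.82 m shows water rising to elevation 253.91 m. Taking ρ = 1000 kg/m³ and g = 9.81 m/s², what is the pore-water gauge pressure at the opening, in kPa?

P ≈ 1130 kPa

Pressure head ψ = h − z = 253.91 − 138.82 = 115.09 m.
P = ρgψ = 1000 × 9.81 × 115.09 = 1129033 Pa ≈ 1130 kPa.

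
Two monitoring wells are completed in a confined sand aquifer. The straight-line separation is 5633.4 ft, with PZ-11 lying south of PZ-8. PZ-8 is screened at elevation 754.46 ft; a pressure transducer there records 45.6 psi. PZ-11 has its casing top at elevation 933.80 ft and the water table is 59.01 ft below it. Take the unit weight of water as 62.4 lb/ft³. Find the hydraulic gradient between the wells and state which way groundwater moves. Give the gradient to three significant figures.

i ≈ 0.00268; groundwater flows toward the north

Pressure head at PZ-8: ψ = 144·P/γ = 144 × 45.6 / 62.4 = 105.23 ft.
Total head at PZ-8: h = z + ψ = 754.46 + 105.23 = 859.69 ft.
Total head at PZ-11: h = 933.80 − 59.01 = 874.79 ft.
Head difference: h(PZ-8) − h(PZ-11) = 859.69 − 874.79 = -15.10 ft.
Hydraulic gradient: i = |Δh| / L = 15.10 / 5633.4 = 0.00268.
Flow is from higher to lower head: from PZ-11 toward PZ-8, i.e. toward the north.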